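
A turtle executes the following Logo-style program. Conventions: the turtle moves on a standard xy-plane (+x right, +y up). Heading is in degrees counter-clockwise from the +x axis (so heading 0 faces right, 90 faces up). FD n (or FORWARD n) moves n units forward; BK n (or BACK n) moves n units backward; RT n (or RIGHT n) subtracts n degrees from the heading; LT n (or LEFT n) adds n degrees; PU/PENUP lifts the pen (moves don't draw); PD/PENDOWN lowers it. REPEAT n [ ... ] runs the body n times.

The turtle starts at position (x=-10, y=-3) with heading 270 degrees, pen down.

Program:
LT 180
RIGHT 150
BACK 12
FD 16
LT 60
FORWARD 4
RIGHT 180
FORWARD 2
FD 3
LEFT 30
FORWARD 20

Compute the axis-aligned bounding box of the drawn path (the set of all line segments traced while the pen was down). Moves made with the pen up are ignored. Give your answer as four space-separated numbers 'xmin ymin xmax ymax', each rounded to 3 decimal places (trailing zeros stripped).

Executing turtle program step by step:
Start: pos=(-10,-3), heading=270, pen down
LT 180: heading 270 -> 90
RT 150: heading 90 -> 300
BK 12: (-10,-3) -> (-16,7.392) [heading=300, draw]
FD 16: (-16,7.392) -> (-8,-6.464) [heading=300, draw]
LT 60: heading 300 -> 0
FD 4: (-8,-6.464) -> (-4,-6.464) [heading=0, draw]
RT 180: heading 0 -> 180
FD 2: (-4,-6.464) -> (-6,-6.464) [heading=180, draw]
FD 3: (-6,-6.464) -> (-9,-6.464) [heading=180, draw]
LT 30: heading 180 -> 210
FD 20: (-9,-6.464) -> (-26.321,-16.464) [heading=210, draw]
Final: pos=(-26.321,-16.464), heading=210, 6 segment(s) drawn

Segment endpoints: x in {-26.321, -16, -10, -9, -8, -6, -4}, y in {-16.464, -6.464, -6.464, -3, 7.392}
xmin=-26.321, ymin=-16.464, xmax=-4, ymax=7.392

Answer: -26.321 -16.464 -4 7.392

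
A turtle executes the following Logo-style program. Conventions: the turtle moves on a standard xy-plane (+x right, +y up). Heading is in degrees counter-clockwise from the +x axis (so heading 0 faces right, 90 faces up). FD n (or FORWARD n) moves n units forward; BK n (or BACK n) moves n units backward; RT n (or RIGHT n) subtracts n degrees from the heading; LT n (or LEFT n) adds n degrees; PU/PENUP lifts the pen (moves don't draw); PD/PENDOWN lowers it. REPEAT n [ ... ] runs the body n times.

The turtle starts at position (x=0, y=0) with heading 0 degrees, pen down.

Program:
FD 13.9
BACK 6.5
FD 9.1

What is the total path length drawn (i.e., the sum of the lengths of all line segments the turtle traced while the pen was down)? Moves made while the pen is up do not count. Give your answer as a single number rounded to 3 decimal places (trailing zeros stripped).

Executing turtle program step by step:
Start: pos=(0,0), heading=0, pen down
FD 13.9: (0,0) -> (13.9,0) [heading=0, draw]
BK 6.5: (13.9,0) -> (7.4,0) [heading=0, draw]
FD 9.1: (7.4,0) -> (16.5,0) [heading=0, draw]
Final: pos=(16.5,0), heading=0, 3 segment(s) drawn

Segment lengths:
  seg 1: (0,0) -> (13.9,0), length = 13.9
  seg 2: (13.9,0) -> (7.4,0), length = 6.5
  seg 3: (7.4,0) -> (16.5,0), length = 9.1
Total = 29.5

Answer: 29.5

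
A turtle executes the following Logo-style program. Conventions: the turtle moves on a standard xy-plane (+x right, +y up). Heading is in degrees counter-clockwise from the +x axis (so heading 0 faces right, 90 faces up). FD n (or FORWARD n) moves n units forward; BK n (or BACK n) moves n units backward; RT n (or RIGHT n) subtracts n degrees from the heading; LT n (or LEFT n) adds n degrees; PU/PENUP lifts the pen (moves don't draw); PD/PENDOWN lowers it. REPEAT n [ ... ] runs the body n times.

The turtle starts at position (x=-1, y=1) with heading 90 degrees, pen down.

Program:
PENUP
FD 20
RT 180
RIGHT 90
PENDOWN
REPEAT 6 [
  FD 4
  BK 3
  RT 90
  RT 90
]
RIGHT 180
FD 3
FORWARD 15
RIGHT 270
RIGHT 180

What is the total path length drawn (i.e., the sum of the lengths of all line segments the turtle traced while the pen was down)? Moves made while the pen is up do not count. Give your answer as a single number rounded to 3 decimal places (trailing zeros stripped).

Executing turtle program step by step:
Start: pos=(-1,1), heading=90, pen down
PU: pen up
FD 20: (-1,1) -> (-1,21) [heading=90, move]
RT 180: heading 90 -> 270
RT 90: heading 270 -> 180
PD: pen down
REPEAT 6 [
  -- iteration 1/6 --
  FD 4: (-1,21) -> (-5,21) [heading=180, draw]
  BK 3: (-5,21) -> (-2,21) [heading=180, draw]
  RT 90: heading 180 -> 90
  RT 90: heading 90 -> 0
  -- iteration 2/6 --
  FD 4: (-2,21) -> (2,21) [heading=0, draw]
  BK 3: (2,21) -> (-1,21) [heading=0, draw]
  RT 90: heading 0 -> 270
  RT 90: heading 270 -> 180
  -- iteration 3/6 --
  FD 4: (-1,21) -> (-5,21) [heading=180, draw]
  BK 3: (-5,21) -> (-2,21) [heading=180, draw]
  RT 90: heading 180 -> 90
  RT 90: heading 90 -> 0
  -- iteration 4/6 --
  FD 4: (-2,21) -> (2,21) [heading=0, draw]
  BK 3: (2,21) -> (-1,21) [heading=0, draw]
  RT 90: heading 0 -> 270
  RT 90: heading 270 -> 180
  -- iteration 5/6 --
  FD 4: (-1,21) -> (-5,21) [heading=180, draw]
  BK 3: (-5,21) -> (-2,21) [heading=180, draw]
  RT 90: heading 180 -> 90
  RT 90: heading 90 -> 0
  -- iteration 6/6 --
  FD 4: (-2,21) -> (2,21) [heading=0, draw]
  BK 3: (2,21) -> (-1,21) [heading=0, draw]
  RT 90: heading 0 -> 270
  RT 90: heading 270 -> 180
]
RT 180: heading 180 -> 0
FD 3: (-1,21) -> (2,21) [heading=0, draw]
FD 15: (2,21) -> (17,21) [heading=0, draw]
RT 270: heading 0 -> 90
RT 180: heading 90 -> 270
Final: pos=(17,21), heading=270, 14 segment(s) drawn

Segment lengths:
  seg 1: (-1,21) -> (-5,21), length = 4
  seg 2: (-5,21) -> (-2,21), length = 3
  seg 3: (-2,21) -> (2,21), length = 4
  seg 4: (2,21) -> (-1,21), length = 3
  seg 5: (-1,21) -> (-5,21), length = 4
  seg 6: (-5,21) -> (-2,21), length = 3
  seg 7: (-2,21) -> (2,21), length = 4
  seg 8: (2,21) -> (-1,21), length = 3
  seg 9: (-1,21) -> (-5,21), length = 4
  seg 10: (-5,21) -> (-2,21), length = 3
  seg 11: (-2,21) -> (2,21), length = 4
  seg 12: (2,21) -> (-1,21), length = 3
  seg 13: (-1,21) -> (2,21), length = 3
  seg 14: (2,21) -> (17,21), length = 15
Total = 60

Answer: 60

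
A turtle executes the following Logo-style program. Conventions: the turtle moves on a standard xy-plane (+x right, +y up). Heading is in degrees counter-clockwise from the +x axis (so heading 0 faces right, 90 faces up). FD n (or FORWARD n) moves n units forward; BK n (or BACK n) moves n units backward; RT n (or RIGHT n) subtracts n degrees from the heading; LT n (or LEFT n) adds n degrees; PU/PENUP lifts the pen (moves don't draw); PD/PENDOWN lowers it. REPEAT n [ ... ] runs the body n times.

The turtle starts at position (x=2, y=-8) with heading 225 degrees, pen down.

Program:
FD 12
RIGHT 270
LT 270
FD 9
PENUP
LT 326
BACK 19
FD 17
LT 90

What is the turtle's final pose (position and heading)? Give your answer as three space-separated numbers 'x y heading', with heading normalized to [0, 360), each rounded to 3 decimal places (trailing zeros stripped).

Executing turtle program step by step:
Start: pos=(2,-8), heading=225, pen down
FD 12: (2,-8) -> (-6.485,-16.485) [heading=225, draw]
RT 270: heading 225 -> 315
LT 270: heading 315 -> 225
FD 9: (-6.485,-16.485) -> (-12.849,-22.849) [heading=225, draw]
PU: pen up
LT 326: heading 225 -> 191
BK 19: (-12.849,-22.849) -> (5.802,-19.224) [heading=191, move]
FD 17: (5.802,-19.224) -> (-10.886,-22.468) [heading=191, move]
LT 90: heading 191 -> 281
Final: pos=(-10.886,-22.468), heading=281, 2 segment(s) drawn

Answer: -10.886 -22.468 281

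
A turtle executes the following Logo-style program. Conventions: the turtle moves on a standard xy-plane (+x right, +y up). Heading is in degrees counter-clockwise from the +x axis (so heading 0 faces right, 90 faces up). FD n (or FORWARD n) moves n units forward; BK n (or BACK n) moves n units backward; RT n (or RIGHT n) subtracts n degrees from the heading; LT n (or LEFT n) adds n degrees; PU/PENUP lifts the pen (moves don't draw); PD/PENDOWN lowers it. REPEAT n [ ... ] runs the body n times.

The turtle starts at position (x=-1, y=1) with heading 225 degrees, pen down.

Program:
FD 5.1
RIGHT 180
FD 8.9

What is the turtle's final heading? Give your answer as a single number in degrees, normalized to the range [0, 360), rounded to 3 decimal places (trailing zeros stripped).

Executing turtle program step by step:
Start: pos=(-1,1), heading=225, pen down
FD 5.1: (-1,1) -> (-4.606,-2.606) [heading=225, draw]
RT 180: heading 225 -> 45
FD 8.9: (-4.606,-2.606) -> (1.687,3.687) [heading=45, draw]
Final: pos=(1.687,3.687), heading=45, 2 segment(s) drawn

Answer: 45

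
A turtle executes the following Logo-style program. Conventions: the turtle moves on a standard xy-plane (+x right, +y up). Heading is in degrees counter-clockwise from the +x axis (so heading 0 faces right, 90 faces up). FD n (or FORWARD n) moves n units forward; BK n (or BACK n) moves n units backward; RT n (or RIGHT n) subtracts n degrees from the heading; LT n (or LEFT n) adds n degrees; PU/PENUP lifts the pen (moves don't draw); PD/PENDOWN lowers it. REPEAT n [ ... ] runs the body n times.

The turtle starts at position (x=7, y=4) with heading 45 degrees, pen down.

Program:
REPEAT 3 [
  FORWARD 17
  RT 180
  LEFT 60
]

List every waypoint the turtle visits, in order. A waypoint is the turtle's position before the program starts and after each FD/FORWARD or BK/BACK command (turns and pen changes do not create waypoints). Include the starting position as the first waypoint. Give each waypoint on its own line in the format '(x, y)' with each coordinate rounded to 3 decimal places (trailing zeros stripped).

Executing turtle program step by step:
Start: pos=(7,4), heading=45, pen down
REPEAT 3 [
  -- iteration 1/3 --
  FD 17: (7,4) -> (19.021,16.021) [heading=45, draw]
  RT 180: heading 45 -> 225
  LT 60: heading 225 -> 285
  -- iteration 2/3 --
  FD 17: (19.021,16.021) -> (23.421,-0.4) [heading=285, draw]
  RT 180: heading 285 -> 105
  LT 60: heading 105 -> 165
  -- iteration 3/3 --
  FD 17: (23.421,-0.4) -> (7,4) [heading=165, draw]
  RT 180: heading 165 -> 345
  LT 60: heading 345 -> 45
]
Final: pos=(7,4), heading=45, 3 segment(s) drawn
Waypoints (4 total):
(7, 4)
(19.021, 16.021)
(23.421, -0.4)
(7, 4)

Answer: (7, 4)
(19.021, 16.021)
(23.421, -0.4)
(7, 4)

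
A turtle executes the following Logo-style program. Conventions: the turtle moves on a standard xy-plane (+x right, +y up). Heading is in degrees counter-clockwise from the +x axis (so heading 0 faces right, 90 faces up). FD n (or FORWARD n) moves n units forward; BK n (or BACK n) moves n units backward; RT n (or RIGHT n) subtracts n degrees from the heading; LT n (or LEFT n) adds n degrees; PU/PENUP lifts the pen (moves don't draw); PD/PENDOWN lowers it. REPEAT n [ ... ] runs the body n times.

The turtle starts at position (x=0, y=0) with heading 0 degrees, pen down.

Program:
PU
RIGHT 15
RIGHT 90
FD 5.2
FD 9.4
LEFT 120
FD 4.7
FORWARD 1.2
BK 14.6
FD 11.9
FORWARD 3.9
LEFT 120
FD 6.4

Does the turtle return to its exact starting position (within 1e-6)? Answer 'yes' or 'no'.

Executing turtle program step by step:
Start: pos=(0,0), heading=0, pen down
PU: pen up
RT 15: heading 0 -> 345
RT 90: heading 345 -> 255
FD 5.2: (0,0) -> (-1.346,-5.023) [heading=255, move]
FD 9.4: (-1.346,-5.023) -> (-3.779,-14.103) [heading=255, move]
LT 120: heading 255 -> 15
FD 4.7: (-3.779,-14.103) -> (0.761,-12.886) [heading=15, move]
FD 1.2: (0.761,-12.886) -> (1.92,-12.575) [heading=15, move]
BK 14.6: (1.92,-12.575) -> (-12.182,-16.354) [heading=15, move]
FD 11.9: (-12.182,-16.354) -> (-0.688,-13.274) [heading=15, move]
FD 3.9: (-0.688,-13.274) -> (3.079,-12.265) [heading=15, move]
LT 120: heading 15 -> 135
FD 6.4: (3.079,-12.265) -> (-1.446,-7.739) [heading=135, move]
Final: pos=(-1.446,-7.739), heading=135, 0 segment(s) drawn

Start position: (0, 0)
Final position: (-1.446, -7.739)
Distance = 7.873; >= 1e-6 -> NOT closed

Answer: no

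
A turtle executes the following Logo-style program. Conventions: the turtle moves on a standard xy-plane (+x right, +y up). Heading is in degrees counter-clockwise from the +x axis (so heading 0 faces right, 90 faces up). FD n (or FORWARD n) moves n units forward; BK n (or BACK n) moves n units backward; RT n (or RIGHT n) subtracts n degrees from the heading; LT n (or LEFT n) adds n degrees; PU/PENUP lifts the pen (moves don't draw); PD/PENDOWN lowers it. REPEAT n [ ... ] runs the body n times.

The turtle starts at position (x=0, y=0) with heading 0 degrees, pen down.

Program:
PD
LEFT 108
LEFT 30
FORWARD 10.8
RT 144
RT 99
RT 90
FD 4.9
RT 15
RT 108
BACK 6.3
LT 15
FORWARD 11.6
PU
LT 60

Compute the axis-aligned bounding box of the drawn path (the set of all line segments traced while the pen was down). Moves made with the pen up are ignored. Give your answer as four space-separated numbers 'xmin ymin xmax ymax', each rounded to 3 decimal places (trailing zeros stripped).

Executing turtle program step by step:
Start: pos=(0,0), heading=0, pen down
PD: pen down
LT 108: heading 0 -> 108
LT 30: heading 108 -> 138
FD 10.8: (0,0) -> (-8.026,7.227) [heading=138, draw]
RT 144: heading 138 -> 354
RT 99: heading 354 -> 255
RT 90: heading 255 -> 165
FD 4.9: (-8.026,7.227) -> (-12.759,8.495) [heading=165, draw]
RT 15: heading 165 -> 150
RT 108: heading 150 -> 42
BK 6.3: (-12.759,8.495) -> (-17.441,4.279) [heading=42, draw]
LT 15: heading 42 -> 57
FD 11.6: (-17.441,4.279) -> (-11.123,14.008) [heading=57, draw]
PU: pen up
LT 60: heading 57 -> 117
Final: pos=(-11.123,14.008), heading=117, 4 segment(s) drawn

Segment endpoints: x in {-17.441, -12.759, -11.123, -8.026, 0}, y in {0, 4.279, 7.227, 8.495, 14.008}
xmin=-17.441, ymin=0, xmax=0, ymax=14.008

Answer: -17.441 0 0 14.008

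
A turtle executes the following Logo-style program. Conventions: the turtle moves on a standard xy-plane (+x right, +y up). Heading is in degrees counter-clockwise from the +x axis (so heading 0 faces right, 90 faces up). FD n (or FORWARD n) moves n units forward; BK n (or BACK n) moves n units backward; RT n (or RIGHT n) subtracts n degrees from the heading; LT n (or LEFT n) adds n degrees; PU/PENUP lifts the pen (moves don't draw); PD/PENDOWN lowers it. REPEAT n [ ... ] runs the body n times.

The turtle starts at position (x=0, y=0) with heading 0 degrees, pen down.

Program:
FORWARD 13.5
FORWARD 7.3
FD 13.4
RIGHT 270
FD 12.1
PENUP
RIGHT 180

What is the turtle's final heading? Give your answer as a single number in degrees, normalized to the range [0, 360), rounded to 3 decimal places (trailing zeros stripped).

Answer: 270

Derivation:
Executing turtle program step by step:
Start: pos=(0,0), heading=0, pen down
FD 13.5: (0,0) -> (13.5,0) [heading=0, draw]
FD 7.3: (13.5,0) -> (20.8,0) [heading=0, draw]
FD 13.4: (20.8,0) -> (34.2,0) [heading=0, draw]
RT 270: heading 0 -> 90
FD 12.1: (34.2,0) -> (34.2,12.1) [heading=90, draw]
PU: pen up
RT 180: heading 90 -> 270
Final: pos=(34.2,12.1), heading=270, 4 segment(s) drawn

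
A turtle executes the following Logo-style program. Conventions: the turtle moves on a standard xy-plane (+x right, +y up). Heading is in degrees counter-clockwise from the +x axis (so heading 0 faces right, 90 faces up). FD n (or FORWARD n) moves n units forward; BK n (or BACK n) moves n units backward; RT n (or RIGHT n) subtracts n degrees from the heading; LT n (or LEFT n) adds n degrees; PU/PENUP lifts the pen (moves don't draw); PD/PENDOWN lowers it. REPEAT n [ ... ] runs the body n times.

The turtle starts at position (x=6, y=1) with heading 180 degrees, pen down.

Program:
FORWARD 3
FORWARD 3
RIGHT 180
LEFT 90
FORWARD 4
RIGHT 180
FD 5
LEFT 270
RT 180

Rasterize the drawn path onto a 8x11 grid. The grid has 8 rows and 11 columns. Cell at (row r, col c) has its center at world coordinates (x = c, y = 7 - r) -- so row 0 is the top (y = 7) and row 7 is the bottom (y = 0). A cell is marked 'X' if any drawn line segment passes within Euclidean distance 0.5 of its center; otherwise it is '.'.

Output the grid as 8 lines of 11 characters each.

Answer: ...........
...........
X..........
X..........
X..........
X..........
XXXXXXX....
X..........

Derivation:
Segment 0: (6,1) -> (3,1)
Segment 1: (3,1) -> (0,1)
Segment 2: (0,1) -> (0,5)
Segment 3: (0,5) -> (0,0)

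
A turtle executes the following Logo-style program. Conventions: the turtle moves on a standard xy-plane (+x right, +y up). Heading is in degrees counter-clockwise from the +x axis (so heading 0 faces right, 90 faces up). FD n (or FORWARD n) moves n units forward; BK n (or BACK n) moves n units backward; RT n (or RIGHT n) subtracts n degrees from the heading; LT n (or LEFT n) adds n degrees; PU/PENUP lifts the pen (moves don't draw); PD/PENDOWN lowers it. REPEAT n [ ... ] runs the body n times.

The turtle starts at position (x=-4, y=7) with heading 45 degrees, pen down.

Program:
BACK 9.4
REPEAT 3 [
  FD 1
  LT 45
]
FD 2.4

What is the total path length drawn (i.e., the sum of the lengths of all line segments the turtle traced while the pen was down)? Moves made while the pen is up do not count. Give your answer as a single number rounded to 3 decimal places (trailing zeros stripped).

Answer: 14.8

Derivation:
Executing turtle program step by step:
Start: pos=(-4,7), heading=45, pen down
BK 9.4: (-4,7) -> (-10.647,0.353) [heading=45, draw]
REPEAT 3 [
  -- iteration 1/3 --
  FD 1: (-10.647,0.353) -> (-9.94,1.06) [heading=45, draw]
  LT 45: heading 45 -> 90
  -- iteration 2/3 --
  FD 1: (-9.94,1.06) -> (-9.94,2.06) [heading=90, draw]
  LT 45: heading 90 -> 135
  -- iteration 3/3 --
  FD 1: (-9.94,2.06) -> (-10.647,2.767) [heading=135, draw]
  LT 45: heading 135 -> 180
]
FD 2.4: (-10.647,2.767) -> (-13.047,2.767) [heading=180, draw]
Final: pos=(-13.047,2.767), heading=180, 5 segment(s) drawn

Segment lengths:
  seg 1: (-4,7) -> (-10.647,0.353), length = 9.4
  seg 2: (-10.647,0.353) -> (-9.94,1.06), length = 1
  seg 3: (-9.94,1.06) -> (-9.94,2.06), length = 1
  seg 4: (-9.94,2.06) -> (-10.647,2.767), length = 1
  seg 5: (-10.647,2.767) -> (-13.047,2.767), length = 2.4
Total = 14.8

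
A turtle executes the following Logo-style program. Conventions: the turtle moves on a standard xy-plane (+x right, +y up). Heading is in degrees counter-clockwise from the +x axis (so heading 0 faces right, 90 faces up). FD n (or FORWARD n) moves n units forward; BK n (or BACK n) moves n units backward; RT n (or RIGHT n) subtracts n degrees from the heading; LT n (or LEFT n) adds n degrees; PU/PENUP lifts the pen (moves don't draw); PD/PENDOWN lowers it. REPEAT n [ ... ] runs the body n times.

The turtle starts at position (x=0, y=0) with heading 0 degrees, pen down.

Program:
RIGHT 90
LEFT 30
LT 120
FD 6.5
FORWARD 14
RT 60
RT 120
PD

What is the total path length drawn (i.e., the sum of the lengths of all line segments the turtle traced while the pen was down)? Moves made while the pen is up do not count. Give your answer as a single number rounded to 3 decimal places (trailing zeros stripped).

Answer: 20.5

Derivation:
Executing turtle program step by step:
Start: pos=(0,0), heading=0, pen down
RT 90: heading 0 -> 270
LT 30: heading 270 -> 300
LT 120: heading 300 -> 60
FD 6.5: (0,0) -> (3.25,5.629) [heading=60, draw]
FD 14: (3.25,5.629) -> (10.25,17.754) [heading=60, draw]
RT 60: heading 60 -> 0
RT 120: heading 0 -> 240
PD: pen down
Final: pos=(10.25,17.754), heading=240, 2 segment(s) drawn

Segment lengths:
  seg 1: (0,0) -> (3.25,5.629), length = 6.5
  seg 2: (3.25,5.629) -> (10.25,17.754), length = 14
Total = 20.5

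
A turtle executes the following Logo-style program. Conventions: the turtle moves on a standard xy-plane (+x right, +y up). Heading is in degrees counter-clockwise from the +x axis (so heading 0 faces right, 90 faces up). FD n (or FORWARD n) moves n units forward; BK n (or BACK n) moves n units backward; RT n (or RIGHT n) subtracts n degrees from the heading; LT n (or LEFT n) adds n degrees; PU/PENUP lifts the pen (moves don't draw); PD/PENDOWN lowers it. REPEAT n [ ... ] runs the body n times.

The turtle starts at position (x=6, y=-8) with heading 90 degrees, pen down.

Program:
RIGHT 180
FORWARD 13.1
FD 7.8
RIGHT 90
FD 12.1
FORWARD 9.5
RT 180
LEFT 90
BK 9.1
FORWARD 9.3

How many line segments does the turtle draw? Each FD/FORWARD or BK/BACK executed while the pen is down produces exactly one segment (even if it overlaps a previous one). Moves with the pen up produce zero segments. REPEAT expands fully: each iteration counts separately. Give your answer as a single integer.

Executing turtle program step by step:
Start: pos=(6,-8), heading=90, pen down
RT 180: heading 90 -> 270
FD 13.1: (6,-8) -> (6,-21.1) [heading=270, draw]
FD 7.8: (6,-21.1) -> (6,-28.9) [heading=270, draw]
RT 90: heading 270 -> 180
FD 12.1: (6,-28.9) -> (-6.1,-28.9) [heading=180, draw]
FD 9.5: (-6.1,-28.9) -> (-15.6,-28.9) [heading=180, draw]
RT 180: heading 180 -> 0
LT 90: heading 0 -> 90
BK 9.1: (-15.6,-28.9) -> (-15.6,-38) [heading=90, draw]
FD 9.3: (-15.6,-38) -> (-15.6,-28.7) [heading=90, draw]
Final: pos=(-15.6,-28.7), heading=90, 6 segment(s) drawn
Segments drawn: 6

Answer: 6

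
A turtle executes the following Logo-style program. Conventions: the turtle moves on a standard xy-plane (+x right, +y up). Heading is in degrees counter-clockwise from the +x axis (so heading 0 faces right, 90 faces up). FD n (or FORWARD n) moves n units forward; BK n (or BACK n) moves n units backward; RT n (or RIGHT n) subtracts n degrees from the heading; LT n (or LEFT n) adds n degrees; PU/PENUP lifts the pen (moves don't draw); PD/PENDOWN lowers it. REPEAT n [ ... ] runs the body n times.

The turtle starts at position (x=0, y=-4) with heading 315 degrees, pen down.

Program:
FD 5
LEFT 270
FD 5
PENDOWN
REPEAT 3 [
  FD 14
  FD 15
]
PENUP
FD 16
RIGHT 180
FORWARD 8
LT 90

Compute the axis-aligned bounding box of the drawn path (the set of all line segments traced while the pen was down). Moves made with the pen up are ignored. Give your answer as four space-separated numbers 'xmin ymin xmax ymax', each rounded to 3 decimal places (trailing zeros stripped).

Executing turtle program step by step:
Start: pos=(0,-4), heading=315, pen down
FD 5: (0,-4) -> (3.536,-7.536) [heading=315, draw]
LT 270: heading 315 -> 225
FD 5: (3.536,-7.536) -> (0,-11.071) [heading=225, draw]
PD: pen down
REPEAT 3 [
  -- iteration 1/3 --
  FD 14: (0,-11.071) -> (-9.899,-20.971) [heading=225, draw]
  FD 15: (-9.899,-20.971) -> (-20.506,-31.577) [heading=225, draw]
  -- iteration 2/3 --
  FD 14: (-20.506,-31.577) -> (-30.406,-41.477) [heading=225, draw]
  FD 15: (-30.406,-41.477) -> (-41.012,-52.083) [heading=225, draw]
  -- iteration 3/3 --
  FD 14: (-41.012,-52.083) -> (-50.912,-61.983) [heading=225, draw]
  FD 15: (-50.912,-61.983) -> (-61.518,-72.589) [heading=225, draw]
]
PU: pen up
FD 16: (-61.518,-72.589) -> (-72.832,-83.903) [heading=225, move]
RT 180: heading 225 -> 45
FD 8: (-72.832,-83.903) -> (-67.175,-78.246) [heading=45, move]
LT 90: heading 45 -> 135
Final: pos=(-67.175,-78.246), heading=135, 8 segment(s) drawn

Segment endpoints: x in {-61.518, -50.912, -41.012, -30.406, -20.506, -9.899, 0, 0, 3.536}, y in {-72.589, -61.983, -52.083, -41.477, -31.577, -20.971, -11.071, -7.536, -4}
xmin=-61.518, ymin=-72.589, xmax=3.536, ymax=-4

Answer: -61.518 -72.589 3.536 -4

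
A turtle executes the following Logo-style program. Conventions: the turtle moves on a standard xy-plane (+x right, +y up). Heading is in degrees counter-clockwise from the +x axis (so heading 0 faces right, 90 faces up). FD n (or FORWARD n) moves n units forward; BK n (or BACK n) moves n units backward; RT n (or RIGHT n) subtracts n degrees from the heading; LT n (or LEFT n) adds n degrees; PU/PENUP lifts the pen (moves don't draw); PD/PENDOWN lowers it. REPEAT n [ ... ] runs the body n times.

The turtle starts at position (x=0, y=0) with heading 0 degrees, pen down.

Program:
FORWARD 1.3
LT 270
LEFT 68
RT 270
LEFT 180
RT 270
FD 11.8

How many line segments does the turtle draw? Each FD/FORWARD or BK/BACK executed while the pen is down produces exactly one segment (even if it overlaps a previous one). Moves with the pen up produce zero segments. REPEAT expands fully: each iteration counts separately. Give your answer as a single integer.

Answer: 2

Derivation:
Executing turtle program step by step:
Start: pos=(0,0), heading=0, pen down
FD 1.3: (0,0) -> (1.3,0) [heading=0, draw]
LT 270: heading 0 -> 270
LT 68: heading 270 -> 338
RT 270: heading 338 -> 68
LT 180: heading 68 -> 248
RT 270: heading 248 -> 338
FD 11.8: (1.3,0) -> (12.241,-4.42) [heading=338, draw]
Final: pos=(12.241,-4.42), heading=338, 2 segment(s) drawn
Segments drawn: 2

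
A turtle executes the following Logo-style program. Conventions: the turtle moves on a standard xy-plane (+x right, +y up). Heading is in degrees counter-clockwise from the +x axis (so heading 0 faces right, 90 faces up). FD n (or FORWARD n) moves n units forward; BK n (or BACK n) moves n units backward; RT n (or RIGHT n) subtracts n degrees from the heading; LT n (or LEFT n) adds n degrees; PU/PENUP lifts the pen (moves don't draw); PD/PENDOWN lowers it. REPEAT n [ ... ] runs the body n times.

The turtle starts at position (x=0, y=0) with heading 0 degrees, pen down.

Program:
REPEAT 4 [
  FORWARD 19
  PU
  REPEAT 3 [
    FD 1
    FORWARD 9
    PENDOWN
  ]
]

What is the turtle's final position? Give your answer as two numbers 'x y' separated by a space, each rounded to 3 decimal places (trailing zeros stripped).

Answer: 196 0

Derivation:
Executing turtle program step by step:
Start: pos=(0,0), heading=0, pen down
REPEAT 4 [
  -- iteration 1/4 --
  FD 19: (0,0) -> (19,0) [heading=0, draw]
  PU: pen up
  REPEAT 3 [
    -- iteration 1/3 --
    FD 1: (19,0) -> (20,0) [heading=0, move]
    FD 9: (20,0) -> (29,0) [heading=0, move]
    PD: pen down
    -- iteration 2/3 --
    FD 1: (29,0) -> (30,0) [heading=0, draw]
    FD 9: (30,0) -> (39,0) [heading=0, draw]
    PD: pen down
    -- iteration 3/3 --
    FD 1: (39,0) -> (40,0) [heading=0, draw]
    FD 9: (40,0) -> (49,0) [heading=0, draw]
    PD: pen down
  ]
  -- iteration 2/4 --
  FD 19: (49,0) -> (68,0) [heading=0, draw]
  PU: pen up
  REPEAT 3 [
    -- iteration 1/3 --
    FD 1: (68,0) -> (69,0) [heading=0, move]
    FD 9: (69,0) -> (78,0) [heading=0, move]
    PD: pen down
    -- iteration 2/3 --
    FD 1: (78,0) -> (79,0) [heading=0, draw]
    FD 9: (79,0) -> (88,0) [heading=0, draw]
    PD: pen down
    -- iteration 3/3 --
    FD 1: (88,0) -> (89,0) [heading=0, draw]
    FD 9: (89,0) -> (98,0) [heading=0, draw]
    PD: pen down
  ]
  -- iteration 3/4 --
  FD 19: (98,0) -> (117,0) [heading=0, draw]
  PU: pen up
  REPEAT 3 [
    -- iteration 1/3 --
    FD 1: (117,0) -> (118,0) [heading=0, move]
    FD 9: (118,0) -> (127,0) [heading=0, move]
    PD: pen down
    -- iteration 2/3 --
    FD 1: (127,0) -> (128,0) [heading=0, draw]
    FD 9: (128,0) -> (137,0) [heading=0, draw]
    PD: pen down
    -- iteration 3/3 --
    FD 1: (137,0) -> (138,0) [heading=0, draw]
    FD 9: (138,0) -> (147,0) [heading=0, draw]
    PD: pen down
  ]
  -- iteration 4/4 --
  FD 19: (147,0) -> (166,0) [heading=0, draw]
  PU: pen up
  REPEAT 3 [
    -- iteration 1/3 --
    FD 1: (166,0) -> (167,0) [heading=0, move]
    FD 9: (167,0) -> (176,0) [heading=0, move]
    PD: pen down
    -- iteration 2/3 --
    FD 1: (176,0) -> (177,0) [heading=0, draw]
    FD 9: (177,0) -> (186,0) [heading=0, draw]
    PD: pen down
    -- iteration 3/3 --
    FD 1: (186,0) -> (187,0) [heading=0, draw]
    FD 9: (187,0) -> (196,0) [heading=0, draw]
    PD: pen down
  ]
]
Final: pos=(196,0), heading=0, 20 segment(s) drawn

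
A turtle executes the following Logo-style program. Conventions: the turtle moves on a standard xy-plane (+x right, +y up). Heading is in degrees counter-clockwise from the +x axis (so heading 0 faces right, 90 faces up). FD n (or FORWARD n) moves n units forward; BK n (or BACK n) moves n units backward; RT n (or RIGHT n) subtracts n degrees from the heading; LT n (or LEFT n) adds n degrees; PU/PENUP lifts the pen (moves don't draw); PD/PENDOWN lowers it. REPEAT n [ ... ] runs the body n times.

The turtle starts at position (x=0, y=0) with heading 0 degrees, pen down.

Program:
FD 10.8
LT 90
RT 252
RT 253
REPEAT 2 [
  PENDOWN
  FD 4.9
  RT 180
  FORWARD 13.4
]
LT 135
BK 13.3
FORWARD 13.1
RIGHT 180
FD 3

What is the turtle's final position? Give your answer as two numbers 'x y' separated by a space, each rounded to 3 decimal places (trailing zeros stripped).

Answer: 10.244 -3.151

Derivation:
Executing turtle program step by step:
Start: pos=(0,0), heading=0, pen down
FD 10.8: (0,0) -> (10.8,0) [heading=0, draw]
LT 90: heading 0 -> 90
RT 252: heading 90 -> 198
RT 253: heading 198 -> 305
REPEAT 2 [
  -- iteration 1/2 --
  PD: pen down
  FD 4.9: (10.8,0) -> (13.611,-4.014) [heading=305, draw]
  RT 180: heading 305 -> 125
  FD 13.4: (13.611,-4.014) -> (5.925,6.963) [heading=125, draw]
  -- iteration 2/2 --
  PD: pen down
  FD 4.9: (5.925,6.963) -> (3.114,10.977) [heading=125, draw]
  RT 180: heading 125 -> 305
  FD 13.4: (3.114,10.977) -> (10.8,0) [heading=305, draw]
]
LT 135: heading 305 -> 80
BK 13.3: (10.8,0) -> (8.49,-13.098) [heading=80, draw]
FD 13.1: (8.49,-13.098) -> (10.765,-0.197) [heading=80, draw]
RT 180: heading 80 -> 260
FD 3: (10.765,-0.197) -> (10.244,-3.151) [heading=260, draw]
Final: pos=(10.244,-3.151), heading=260, 8 segment(s) drawn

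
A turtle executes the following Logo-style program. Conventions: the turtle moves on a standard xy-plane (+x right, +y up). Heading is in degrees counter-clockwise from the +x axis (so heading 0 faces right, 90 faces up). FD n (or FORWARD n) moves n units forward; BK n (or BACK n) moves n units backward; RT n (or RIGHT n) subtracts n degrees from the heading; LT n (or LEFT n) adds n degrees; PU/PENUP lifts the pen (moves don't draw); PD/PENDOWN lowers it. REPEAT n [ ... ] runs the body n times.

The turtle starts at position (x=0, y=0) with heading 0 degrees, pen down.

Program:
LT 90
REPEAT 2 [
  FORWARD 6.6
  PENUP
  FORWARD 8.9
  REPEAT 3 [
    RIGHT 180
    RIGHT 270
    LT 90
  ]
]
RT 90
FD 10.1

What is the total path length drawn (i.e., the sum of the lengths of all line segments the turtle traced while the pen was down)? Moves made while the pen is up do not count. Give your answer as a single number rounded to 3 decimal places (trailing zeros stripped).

Answer: 6.6

Derivation:
Executing turtle program step by step:
Start: pos=(0,0), heading=0, pen down
LT 90: heading 0 -> 90
REPEAT 2 [
  -- iteration 1/2 --
  FD 6.6: (0,0) -> (0,6.6) [heading=90, draw]
  PU: pen up
  FD 8.9: (0,6.6) -> (0,15.5) [heading=90, move]
  REPEAT 3 [
    -- iteration 1/3 --
    RT 180: heading 90 -> 270
    RT 270: heading 270 -> 0
    LT 90: heading 0 -> 90
    -- iteration 2/3 --
    RT 180: heading 90 -> 270
    RT 270: heading 270 -> 0
    LT 90: heading 0 -> 90
    -- iteration 3/3 --
    RT 180: heading 90 -> 270
    RT 270: heading 270 -> 0
    LT 90: heading 0 -> 90
  ]
  -- iteration 2/2 --
  FD 6.6: (0,15.5) -> (0,22.1) [heading=90, move]
  PU: pen up
  FD 8.9: (0,22.1) -> (0,31) [heading=90, move]
  REPEAT 3 [
    -- iteration 1/3 --
    RT 180: heading 90 -> 270
    RT 270: heading 270 -> 0
    LT 90: heading 0 -> 90
    -- iteration 2/3 --
    RT 180: heading 90 -> 270
    RT 270: heading 270 -> 0
    LT 90: heading 0 -> 90
    -- iteration 3/3 --
    RT 180: heading 90 -> 270
    RT 270: heading 270 -> 0
    LT 90: heading 0 -> 90
  ]
]
RT 90: heading 90 -> 0
FD 10.1: (0,31) -> (10.1,31) [heading=0, move]
Final: pos=(10.1,31), heading=0, 1 segment(s) drawn

Segment lengths:
  seg 1: (0,0) -> (0,6.6), length = 6.6
Total = 6.6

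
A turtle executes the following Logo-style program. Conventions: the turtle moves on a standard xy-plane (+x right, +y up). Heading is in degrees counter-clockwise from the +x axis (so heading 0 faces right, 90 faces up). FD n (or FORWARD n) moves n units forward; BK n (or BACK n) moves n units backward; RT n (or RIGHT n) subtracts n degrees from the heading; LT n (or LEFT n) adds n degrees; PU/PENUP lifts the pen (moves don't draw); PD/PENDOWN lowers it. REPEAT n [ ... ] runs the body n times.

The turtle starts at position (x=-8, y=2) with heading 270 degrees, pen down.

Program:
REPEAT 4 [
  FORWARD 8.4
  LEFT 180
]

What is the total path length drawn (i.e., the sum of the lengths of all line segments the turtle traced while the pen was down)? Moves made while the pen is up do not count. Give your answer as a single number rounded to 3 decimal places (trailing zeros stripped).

Answer: 33.6

Derivation:
Executing turtle program step by step:
Start: pos=(-8,2), heading=270, pen down
REPEAT 4 [
  -- iteration 1/4 --
  FD 8.4: (-8,2) -> (-8,-6.4) [heading=270, draw]
  LT 180: heading 270 -> 90
  -- iteration 2/4 --
  FD 8.4: (-8,-6.4) -> (-8,2) [heading=90, draw]
  LT 180: heading 90 -> 270
  -- iteration 3/4 --
  FD 8.4: (-8,2) -> (-8,-6.4) [heading=270, draw]
  LT 180: heading 270 -> 90
  -- iteration 4/4 --
  FD 8.4: (-8,-6.4) -> (-8,2) [heading=90, draw]
  LT 180: heading 90 -> 270
]
Final: pos=(-8,2), heading=270, 4 segment(s) drawn

Segment lengths:
  seg 1: (-8,2) -> (-8,-6.4), length = 8.4
  seg 2: (-8,-6.4) -> (-8,2), length = 8.4
  seg 3: (-8,2) -> (-8,-6.4), length = 8.4
  seg 4: (-8,-6.4) -> (-8,2), length = 8.4
Total = 33.6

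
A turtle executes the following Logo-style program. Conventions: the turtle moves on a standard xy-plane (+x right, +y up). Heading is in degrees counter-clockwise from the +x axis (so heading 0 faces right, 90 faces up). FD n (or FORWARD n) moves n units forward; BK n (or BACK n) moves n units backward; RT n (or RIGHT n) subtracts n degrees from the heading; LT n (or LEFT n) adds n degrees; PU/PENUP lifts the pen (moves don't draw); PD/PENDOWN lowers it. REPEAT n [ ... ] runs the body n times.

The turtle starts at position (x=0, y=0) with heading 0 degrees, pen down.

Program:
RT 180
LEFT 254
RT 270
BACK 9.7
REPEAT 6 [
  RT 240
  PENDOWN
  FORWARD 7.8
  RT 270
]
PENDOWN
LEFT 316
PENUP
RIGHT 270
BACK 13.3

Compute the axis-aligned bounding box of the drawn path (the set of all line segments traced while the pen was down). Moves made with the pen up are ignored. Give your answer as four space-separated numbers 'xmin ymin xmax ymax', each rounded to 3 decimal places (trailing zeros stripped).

Answer: 0 -10.748 13.291 0

Derivation:
Executing turtle program step by step:
Start: pos=(0,0), heading=0, pen down
RT 180: heading 0 -> 180
LT 254: heading 180 -> 74
RT 270: heading 74 -> 164
BK 9.7: (0,0) -> (9.324,-2.674) [heading=164, draw]
REPEAT 6 [
  -- iteration 1/6 --
  RT 240: heading 164 -> 284
  PD: pen down
  FD 7.8: (9.324,-2.674) -> (11.211,-10.242) [heading=284, draw]
  RT 270: heading 284 -> 14
  -- iteration 2/6 --
  RT 240: heading 14 -> 134
  PD: pen down
  FD 7.8: (11.211,-10.242) -> (5.793,-4.631) [heading=134, draw]
  RT 270: heading 134 -> 224
  -- iteration 3/6 --
  RT 240: heading 224 -> 344
  PD: pen down
  FD 7.8: (5.793,-4.631) -> (13.291,-6.781) [heading=344, draw]
  RT 270: heading 344 -> 74
  -- iteration 4/6 --
  RT 240: heading 74 -> 194
  PD: pen down
  FD 7.8: (13.291,-6.781) -> (5.722,-8.668) [heading=194, draw]
  RT 270: heading 194 -> 284
  -- iteration 5/6 --
  RT 240: heading 284 -> 44
  PD: pen down
  FD 7.8: (5.722,-8.668) -> (11.333,-3.25) [heading=44, draw]
  RT 270: heading 44 -> 134
  -- iteration 6/6 --
  RT 240: heading 134 -> 254
  PD: pen down
  FD 7.8: (11.333,-3.25) -> (9.183,-10.748) [heading=254, draw]
  RT 270: heading 254 -> 344
]
PD: pen down
LT 316: heading 344 -> 300
PU: pen up
RT 270: heading 300 -> 30
BK 13.3: (9.183,-10.748) -> (-2.335,-17.398) [heading=30, move]
Final: pos=(-2.335,-17.398), heading=30, 7 segment(s) drawn

Segment endpoints: x in {0, 5.722, 5.793, 9.183, 9.324, 11.211, 11.333, 13.291}, y in {-10.748, -10.242, -8.668, -6.781, -4.631, -3.25, -2.674, 0}
xmin=0, ymin=-10.748, xmax=13.291, ymax=0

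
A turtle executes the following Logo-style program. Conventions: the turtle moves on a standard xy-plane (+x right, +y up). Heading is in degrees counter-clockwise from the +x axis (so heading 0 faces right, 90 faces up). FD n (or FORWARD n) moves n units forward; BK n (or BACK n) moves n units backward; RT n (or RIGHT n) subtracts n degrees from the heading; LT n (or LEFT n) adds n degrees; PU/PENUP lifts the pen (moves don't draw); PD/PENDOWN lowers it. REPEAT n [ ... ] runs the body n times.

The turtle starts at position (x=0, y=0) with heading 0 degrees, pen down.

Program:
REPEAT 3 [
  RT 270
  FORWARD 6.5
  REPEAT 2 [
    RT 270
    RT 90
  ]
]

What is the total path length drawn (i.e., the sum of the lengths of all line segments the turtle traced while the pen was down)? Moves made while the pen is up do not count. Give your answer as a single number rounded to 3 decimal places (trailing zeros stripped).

Answer: 19.5

Derivation:
Executing turtle program step by step:
Start: pos=(0,0), heading=0, pen down
REPEAT 3 [
  -- iteration 1/3 --
  RT 270: heading 0 -> 90
  FD 6.5: (0,0) -> (0,6.5) [heading=90, draw]
  REPEAT 2 [
    -- iteration 1/2 --
    RT 270: heading 90 -> 180
    RT 90: heading 180 -> 90
    -- iteration 2/2 --
    RT 270: heading 90 -> 180
    RT 90: heading 180 -> 90
  ]
  -- iteration 2/3 --
  RT 270: heading 90 -> 180
  FD 6.5: (0,6.5) -> (-6.5,6.5) [heading=180, draw]
  REPEAT 2 [
    -- iteration 1/2 --
    RT 270: heading 180 -> 270
    RT 90: heading 270 -> 180
    -- iteration 2/2 --
    RT 270: heading 180 -> 270
    RT 90: heading 270 -> 180
  ]
  -- iteration 3/3 --
  RT 270: heading 180 -> 270
  FD 6.5: (-6.5,6.5) -> (-6.5,0) [heading=270, draw]
  REPEAT 2 [
    -- iteration 1/2 --
    RT 270: heading 270 -> 0
    RT 90: heading 0 -> 270
    -- iteration 2/2 --
    RT 270: heading 270 -> 0
    RT 90: heading 0 -> 270
  ]
]
Final: pos=(-6.5,0), heading=270, 3 segment(s) drawn

Segment lengths:
  seg 1: (0,0) -> (0,6.5), length = 6.5
  seg 2: (0,6.5) -> (-6.5,6.5), length = 6.5
  seg 3: (-6.5,6.5) -> (-6.5,0), length = 6.5
Total = 19.5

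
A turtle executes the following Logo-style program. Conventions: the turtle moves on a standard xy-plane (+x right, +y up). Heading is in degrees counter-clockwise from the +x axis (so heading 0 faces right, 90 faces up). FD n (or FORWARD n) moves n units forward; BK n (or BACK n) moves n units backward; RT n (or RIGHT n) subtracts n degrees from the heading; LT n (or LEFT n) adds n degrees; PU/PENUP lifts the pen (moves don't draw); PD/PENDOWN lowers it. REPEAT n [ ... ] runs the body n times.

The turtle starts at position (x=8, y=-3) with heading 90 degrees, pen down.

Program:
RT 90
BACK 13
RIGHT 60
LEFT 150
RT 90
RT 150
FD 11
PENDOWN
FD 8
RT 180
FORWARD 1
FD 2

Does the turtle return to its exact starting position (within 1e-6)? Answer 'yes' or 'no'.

Executing turtle program step by step:
Start: pos=(8,-3), heading=90, pen down
RT 90: heading 90 -> 0
BK 13: (8,-3) -> (-5,-3) [heading=0, draw]
RT 60: heading 0 -> 300
LT 150: heading 300 -> 90
RT 90: heading 90 -> 0
RT 150: heading 0 -> 210
FD 11: (-5,-3) -> (-14.526,-8.5) [heading=210, draw]
PD: pen down
FD 8: (-14.526,-8.5) -> (-21.454,-12.5) [heading=210, draw]
RT 180: heading 210 -> 30
FD 1: (-21.454,-12.5) -> (-20.588,-12) [heading=30, draw]
FD 2: (-20.588,-12) -> (-18.856,-11) [heading=30, draw]
Final: pos=(-18.856,-11), heading=30, 5 segment(s) drawn

Start position: (8, -3)
Final position: (-18.856, -11)
Distance = 28.023; >= 1e-6 -> NOT closed

Answer: no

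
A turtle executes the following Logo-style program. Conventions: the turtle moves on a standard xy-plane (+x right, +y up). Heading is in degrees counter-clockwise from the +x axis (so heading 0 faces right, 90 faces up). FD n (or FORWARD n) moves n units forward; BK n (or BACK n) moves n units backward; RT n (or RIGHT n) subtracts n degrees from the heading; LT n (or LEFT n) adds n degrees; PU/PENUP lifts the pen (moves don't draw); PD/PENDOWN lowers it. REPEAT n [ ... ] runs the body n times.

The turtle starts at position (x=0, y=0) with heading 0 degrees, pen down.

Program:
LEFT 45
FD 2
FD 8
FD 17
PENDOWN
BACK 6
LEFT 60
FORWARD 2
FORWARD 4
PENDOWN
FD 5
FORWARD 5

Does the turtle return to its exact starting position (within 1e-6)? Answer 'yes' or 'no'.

Executing turtle program step by step:
Start: pos=(0,0), heading=0, pen down
LT 45: heading 0 -> 45
FD 2: (0,0) -> (1.414,1.414) [heading=45, draw]
FD 8: (1.414,1.414) -> (7.071,7.071) [heading=45, draw]
FD 17: (7.071,7.071) -> (19.092,19.092) [heading=45, draw]
PD: pen down
BK 6: (19.092,19.092) -> (14.849,14.849) [heading=45, draw]
LT 60: heading 45 -> 105
FD 2: (14.849,14.849) -> (14.332,16.781) [heading=105, draw]
FD 4: (14.332,16.781) -> (13.296,20.645) [heading=105, draw]
PD: pen down
FD 5: (13.296,20.645) -> (12.002,25.474) [heading=105, draw]
FD 5: (12.002,25.474) -> (10.708,30.304) [heading=105, draw]
Final: pos=(10.708,30.304), heading=105, 8 segment(s) drawn

Start position: (0, 0)
Final position: (10.708, 30.304)
Distance = 32.14; >= 1e-6 -> NOT closed

Answer: no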